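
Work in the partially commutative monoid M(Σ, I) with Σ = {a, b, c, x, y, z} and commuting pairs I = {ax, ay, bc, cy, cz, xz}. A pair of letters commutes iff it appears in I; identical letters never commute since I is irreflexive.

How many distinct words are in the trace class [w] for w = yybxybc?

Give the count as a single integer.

drop 0:y onto floor
drop 1:y onto {0:y}
drop 2:b onto {1:y}
drop 3:x onto {2:b}
drop 4:y onto {3:x}
drop 5:b onto {4:y}
drop 6:c onto {3:x}
ground layer = {0:y}
drop-orders for the pieces not yet dropped (sum over which currently-grounded one goes next):
  1 to go: {5} 1  {6} 1
  2 to go: {4,5} 1  {5,6} 2
  3 to go: {4,5,6} 3
  4 to go: {3,4,5,6} 3
  5 to go: {2,3,4,5,6} 3
  if 0:y drops first: 3 orders

3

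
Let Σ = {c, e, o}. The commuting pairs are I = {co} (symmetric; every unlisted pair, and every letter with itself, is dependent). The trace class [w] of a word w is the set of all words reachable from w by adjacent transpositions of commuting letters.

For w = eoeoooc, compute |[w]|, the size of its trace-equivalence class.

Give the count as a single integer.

4

drop 0:e onto floor
drop 1:o onto {0:e}
drop 2:e onto {1:o}
drop 3:o onto {2:e}
drop 4:o onto {3:o}
drop 5:o onto {4:o}
drop 6:c onto {2:e}
ground layer = {0:e}
drop-orders for the pieces not yet dropped (sum over which currently-grounded one goes next):
  1 to go: {5} 1  {6} 1
  2 to go: {4,5} 1  {5,6} 2
  3 to go: {3,4,5} 1  {4,5,6} 3
  4 to go: {3,4,5,6} 4
  5 to go: {2,3,4,5,6} 4
  if 0:e drops first: 4 orders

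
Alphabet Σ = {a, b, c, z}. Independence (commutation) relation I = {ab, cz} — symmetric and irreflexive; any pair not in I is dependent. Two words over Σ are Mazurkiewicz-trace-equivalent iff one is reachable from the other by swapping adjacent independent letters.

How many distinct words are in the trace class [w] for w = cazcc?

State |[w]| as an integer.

3

#0=c has no predecessor
#1=a depends on [0:c]
#2=z depends on [1:a]
#3=c depends on [1:a]
#4=c depends on [3:c]
sources: [0:c]
N(rest) = Σ N(rest − s) over sources s of rest; N(one piece) = 1:
  size 1 → [2]=1  [4]=1
  size 2 → [2,4]=2  [3,4]=1
  size 3 → [2,3,4]=3
  first=0(c) contributes 3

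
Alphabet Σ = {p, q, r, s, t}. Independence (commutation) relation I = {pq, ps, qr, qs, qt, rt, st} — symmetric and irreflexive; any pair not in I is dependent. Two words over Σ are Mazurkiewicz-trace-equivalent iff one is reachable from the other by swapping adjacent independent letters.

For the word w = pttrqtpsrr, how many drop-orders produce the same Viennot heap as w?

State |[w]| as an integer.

140

drop 0:p onto floor
drop 1:t onto {0:p}
drop 2:t onto {1:t}
drop 3:r onto {0:p}
drop 4:q onto floor
drop 5:t onto {2:t}
drop 6:p onto {3:r, 5:t}
drop 7:s onto {3:r}
drop 8:r onto {6:p, 7:s}
drop 9:r onto {8:r}
ground layer = {0:p, 4:q}
drop-orders for the pieces not yet dropped (sum over which currently-grounded one goes next):
  1 to go: {4} 1  {9} 1
  2 to go: {4,9} 2  {8,9} 1
  3 to go: {4,8,9} 3  {6,8,9} 1  {7,8,9} 1
  4 to go: {4,6,8,9} 4  {4,7,8,9} 4  {5,6,8,9} 1  {6,7,8,9} 2
  5 to go: {2,5,6,8,9} 1  {3,6,7,8,9} 2  {4,5,6,8,9} 5  {4,6,7,8,9} 10  {5,6,7,8,9} 3
  6 to go: {1,2,5,6,8,9} 1  {2,4,5,6,8,9} 6  {2,5,6,7,8,9} 4  {3,4,6,7,8,9} 12  {3,5,6,7,8,9} 5  {4,5,6,7,8,9} 18
  7 to go: {1,2,4,5,6,8,9} 7  {1,2,5,6,7,8,9} 5  {2,3,5,6,7,8,9} 9  {2,4,5,6,7,8,9} 28  {3,4,5,6,7,8,9} 35
  8 to go: {1,2,3,5,6,7,8,9} 14  {1,2,4,5,6,7,8,9} 40  {2,3,4,5,6,7,8,9} 72
  if 0:p drops first: 126 orders
  if 4:q drops first: 14 orders
heap linearizations: 140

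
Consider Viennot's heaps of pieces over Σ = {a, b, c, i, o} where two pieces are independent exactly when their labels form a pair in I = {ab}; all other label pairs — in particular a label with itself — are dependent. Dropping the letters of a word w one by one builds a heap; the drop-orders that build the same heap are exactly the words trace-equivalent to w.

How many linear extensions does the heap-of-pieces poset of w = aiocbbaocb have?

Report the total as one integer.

0(a) covers ∅
1(i) covers 0:a
2(o) covers 1:i
3(c) covers 2:o
4(b) covers 3:c
5(b) covers 4:b
6(a) covers 3:c
7(o) covers 5:b, 6:a
8(c) covers 7:o
9(b) covers 8:c
floor of heap: 0:a
completions by unplaced set U, small U first (add the entries for U minus each lowest piece of U):
  |U|=1: {9}:1
  |U|=2: {8,9}:1
  |U|=3: {7,8,9}:1
  |U|=4: {5,7,8,9}:1  {6,7,8,9}:1
  |U|=5: {4,5,7,8,9}:1  {5,6,7,8,9}:2
  |U|=6: {4,5,6,7,8,9}:3
  |U|=7: {3,4,5,6,7,8,9}:3
  |U|=8: {2,3,4,5,6,7,8,9}:3
  start at 0(a): 3

3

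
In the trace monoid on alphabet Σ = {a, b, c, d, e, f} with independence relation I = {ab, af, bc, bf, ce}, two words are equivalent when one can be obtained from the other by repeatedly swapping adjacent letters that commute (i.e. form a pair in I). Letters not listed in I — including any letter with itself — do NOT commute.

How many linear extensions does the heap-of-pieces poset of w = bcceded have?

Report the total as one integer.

0(b) covers ∅
1(c) covers ∅
2(c) covers 1:c
3(e) covers 0:b
4(d) covers 2:c, 3:e
5(e) covers 4:d
6(d) covers 5:e
floor of heap: 0:b, 1:c
completions by unplaced set U, small U first (add the entries for U minus each lowest piece of U):
  |U|=1: {6}:1
  |U|=2: {5,6}:1
  |U|=3: {4,5,6}:1
  |U|=4: {2,4,5,6}:1  {3,4,5,6}:1
  |U|=5: {0,3,4,5,6}:1  {1,2,4,5,6}:1  {2,3,4,5,6}:2
  start at 0(b): 3
  start at 1(c): 3
sum over floor = 6

6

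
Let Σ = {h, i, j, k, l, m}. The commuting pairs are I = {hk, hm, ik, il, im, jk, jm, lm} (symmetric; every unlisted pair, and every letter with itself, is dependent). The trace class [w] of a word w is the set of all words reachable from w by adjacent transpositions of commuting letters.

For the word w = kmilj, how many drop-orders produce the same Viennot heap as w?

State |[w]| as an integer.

11

0(k) covers ∅
1(m) covers 0:k
2(i) covers ∅
3(l) covers 0:k
4(j) covers 2:i, 3:l
floor of heap: 0:k, 2:i
completions by unplaced set U, small U first (add the entries for U minus each lowest piece of U):
  |U|=1: {1}:1  {4}:1
  |U|=2: {1,4}:2  {2,4}:1  {3,4}:1
  |U|=3: {1,2,4}:3  {1,3,4}:3  {2,3,4}:2
  start at 0(k): 8
  start at 2(i): 3
sum over floor = 11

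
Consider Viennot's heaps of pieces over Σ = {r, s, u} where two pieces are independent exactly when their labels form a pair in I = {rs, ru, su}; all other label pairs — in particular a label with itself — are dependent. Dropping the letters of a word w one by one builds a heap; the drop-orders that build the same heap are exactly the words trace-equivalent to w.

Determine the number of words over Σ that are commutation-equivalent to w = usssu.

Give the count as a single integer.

#0=u has no predecessor
#1=s has no predecessor
#2=s depends on [1:s]
#3=s depends on [2:s]
#4=u depends on [0:u]
sources: [0:u, 1:s]
N(rest) = Σ N(rest − s) over sources s of rest; N(one piece) = 1:
  size 1 → [3]=1  [4]=1
  size 2 → [0,4]=1  [2,3]=1  [3,4]=2
  size 3 → [0,3,4]=3  [1,2,3]=1  [2,3,4]=3
  first=0(u) contributes 4
  first=1(s) contributes 6
|[w]| = 10

10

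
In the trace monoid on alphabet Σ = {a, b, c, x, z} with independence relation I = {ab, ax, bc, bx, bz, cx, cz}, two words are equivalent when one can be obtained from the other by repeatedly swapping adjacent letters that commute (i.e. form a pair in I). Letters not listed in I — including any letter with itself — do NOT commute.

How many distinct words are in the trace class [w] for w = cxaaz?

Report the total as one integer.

0(c) covers ∅
1(x) covers ∅
2(a) covers 0:c
3(a) covers 2:a
4(z) covers 1:x, 3:a
floor of heap: 0:c, 1:x
completions by unplaced set U, small U first (add the entries for U minus each lowest piece of U):
  |U|=1: {4}:1
  |U|=2: {1,4}:1  {3,4}:1
  |U|=3: {1,3,4}:2  {2,3,4}:1
  start at 0(c): 3
  start at 1(x): 1
sum over floor = 4

4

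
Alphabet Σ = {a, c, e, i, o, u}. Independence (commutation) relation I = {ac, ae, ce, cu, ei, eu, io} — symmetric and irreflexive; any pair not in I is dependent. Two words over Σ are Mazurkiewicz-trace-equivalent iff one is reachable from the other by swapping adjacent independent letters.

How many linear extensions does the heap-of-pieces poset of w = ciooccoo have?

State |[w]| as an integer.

drop 0:c onto floor
drop 1:i onto {0:c}
drop 2:o onto {0:c}
drop 3:o onto {2:o}
drop 4:c onto {1:i, 3:o}
drop 5:c onto {4:c}
drop 6:o onto {5:c}
drop 7:o onto {6:o}
ground layer = {0:c}
drop-orders for the pieces not yet dropped (sum over which currently-grounded one goes next):
  1 to go: {7} 1
  2 to go: {6,7} 1
  3 to go: {5,6,7} 1
  4 to go: {4,5,6,7} 1
  5 to go: {1,4,5,6,7} 1  {3,4,5,6,7} 1
  6 to go: {1,3,4,5,6,7} 2  {2,3,4,5,6,7} 1
  if 0:c drops first: 3 orders

3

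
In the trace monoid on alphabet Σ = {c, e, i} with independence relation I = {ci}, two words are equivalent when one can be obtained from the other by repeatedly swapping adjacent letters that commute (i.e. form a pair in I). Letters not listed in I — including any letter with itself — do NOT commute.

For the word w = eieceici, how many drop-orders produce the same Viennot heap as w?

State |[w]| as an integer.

3

0(e) covers ∅
1(i) covers 0:e
2(e) covers 1:i
3(c) covers 2:e
4(e) covers 3:c
5(i) covers 4:e
6(c) covers 4:e
7(i) covers 5:i
floor of heap: 0:e
completions by unplaced set U, small U first (add the entries for U minus each lowest piece of U):
  |U|=1: {6}:1  {7}:1
  |U|=2: {5,7}:1  {6,7}:2
  |U|=3: {5,6,7}:3
  |U|=4: {4,5,6,7}:3
  |U|=5: {3,4,5,6,7}:3
  |U|=6: {2,3,4,5,6,7}:3
  start at 0(e): 3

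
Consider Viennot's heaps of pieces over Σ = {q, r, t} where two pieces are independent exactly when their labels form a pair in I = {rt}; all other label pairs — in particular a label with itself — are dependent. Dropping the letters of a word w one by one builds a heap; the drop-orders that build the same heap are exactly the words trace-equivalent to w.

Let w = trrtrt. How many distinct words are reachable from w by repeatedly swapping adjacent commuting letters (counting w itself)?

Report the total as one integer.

20

0(t) covers ∅
1(r) covers ∅
2(r) covers 1:r
3(t) covers 0:t
4(r) covers 2:r
5(t) covers 3:t
floor of heap: 0:t, 1:r
completions by unplaced set U, small U first (add the entries for U minus each lowest piece of U):
  |U|=1: {4}:1  {5}:1
  |U|=2: {2,4}:1  {3,5}:1  {4,5}:2
  |U|=3: {0,3,5}:1  {1,2,4}:1  {2,4,5}:3  {3,4,5}:3
  |U|=4: {0,3,4,5}:4  {1,2,4,5}:4  {2,3,4,5}:6
  start at 0(t): 10
  start at 1(r): 10
sum over floor = 20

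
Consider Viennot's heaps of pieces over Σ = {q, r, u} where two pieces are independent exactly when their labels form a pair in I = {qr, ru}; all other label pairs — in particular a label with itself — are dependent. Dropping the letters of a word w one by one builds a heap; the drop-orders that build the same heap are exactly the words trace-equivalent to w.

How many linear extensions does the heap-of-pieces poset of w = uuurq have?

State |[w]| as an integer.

piece 0:u — minimal
piece 1:u rests on {0:u}
piece 2:u rests on {1:u}
piece 3:r — minimal
piece 4:q rests on {2:u}
minimal pieces: {0:u, 3:r}
ways to finish when only these pieces remain (= sum over removing one remaining piece with nothing left below it):
  1 left: {3}→1  {4}→1
  2 left: {2,4}→1  {3,4}→2
  3 left: {1,2,4}→1  {2,3,4}→3
  placing 0:u first → 4 extensions
  placing 3:r first → 1 extensions
total linear extensions = 5

5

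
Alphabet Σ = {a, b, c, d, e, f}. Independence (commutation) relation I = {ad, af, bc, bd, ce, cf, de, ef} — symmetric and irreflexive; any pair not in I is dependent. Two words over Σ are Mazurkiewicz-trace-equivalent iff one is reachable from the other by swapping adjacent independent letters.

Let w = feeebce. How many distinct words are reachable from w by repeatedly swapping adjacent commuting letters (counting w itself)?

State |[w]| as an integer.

drop 0:f onto floor
drop 1:e onto floor
drop 2:e onto {1:e}
drop 3:e onto {2:e}
drop 4:b onto {0:f, 3:e}
drop 5:c onto floor
drop 6:e onto {4:b}
ground layer = {0:f, 1:e, 5:c}
drop-orders for the pieces not yet dropped (sum over which currently-grounded one goes next):
  1 to go: {5} 1  {6} 1
  2 to go: {4,6} 1  {5,6} 2
  3 to go: {0,4,6} 1  {3,4,6} 1  {4,5,6} 3
  4 to go: {0,3,4,6} 2  {0,4,5,6} 4  {2,3,4,6} 1  {3,4,5,6} 4
  5 to go: {0,2,3,4,6} 3  {0,3,4,5,6} 10  {1,2,3,4,6} 1  {2,3,4,5,6} 5
  if 0:f drops first: 6 orders
  if 1:e drops first: 18 orders
  if 5:c drops first: 4 orders
heap linearizations: 28

28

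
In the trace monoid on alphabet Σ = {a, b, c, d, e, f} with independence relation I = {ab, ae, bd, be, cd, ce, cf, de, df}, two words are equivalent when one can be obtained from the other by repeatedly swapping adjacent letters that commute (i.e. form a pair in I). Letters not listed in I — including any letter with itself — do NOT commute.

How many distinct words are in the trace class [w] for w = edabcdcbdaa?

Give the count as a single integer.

869

piece 0:e — minimal
piece 1:d — minimal
piece 2:a rests on {1:d}
piece 3:b — minimal
piece 4:c rests on {2:a, 3:b}
piece 5:d rests on {2:a}
piece 6:c rests on {4:c}
piece 7:b rests on {6:c}
piece 8:d rests on {5:d}
piece 9:a rests on {6:c, 8:d}
piece 10:a rests on {9:a}
minimal pieces: {0:e, 1:d, 3:b}
ways to finish when only these pieces remain (= sum over removing one remaining piece with nothing left below it):
  1 left: {0}→1  {7}→1  {10}→1
  2 left: {0,7}→2  {0,10}→2  {7,10}→2  {9,10}→1
  3 left: {0,7,10}→6  {0,9,10}→3  {7,9,10}→3  {8,9,10}→1
  4 left: {0,7,9,10}→12  {0,8,9,10}→4  {5,8,9,10}→1  {6,7,9,10}→3  {7,8,9,10}→4
  5 left: {0,5,8,9,10}→5  {0,6,7,9,10}→15  {0,7,8,9,10}→20  {4,6,7,9,10}→3  {5,7,8,9,10}→5  {6,7,8,9,10}→7
  6 left: {0,4,6,7,9,10}→18  {0,5,7,8,9,10}→30  {0,6,7,8,9,10}→42  {3,4,6,7,9,10}→3  {4,6,7,8,9,10}→10  {5,6,7,8,9,10}→12
  7 left: {0,3,4,6,7,9,10}→21  {0,4,6,7,8,9,10}→70  {0,5,6,7,8,9,10}→84  {3,4,6,7,8,9,10}→13  {4,5,6,7,8,9,10}→22
  8 left: {0,3,4,6,7,8,9,10}→104  {0,4,5,6,7,8,9,10}→176  {2,4,5,6,7,8,9,10}→22  {3,4,5,6,7,8,9,10}→35
  9 left: {0,2,4,5,6,7,8,9,10}→198  {0,3,4,5,6,7,8,9,10}→315  {1,2,4,5,6,7,8,9,10}→22  {2,3,4,5,6,7,8,9,10}→57
  placing 0:e first → 79 extensions
  placing 1:d first → 570 extensions
  placing 3:b first → 220 extensions
total linear extensions = 869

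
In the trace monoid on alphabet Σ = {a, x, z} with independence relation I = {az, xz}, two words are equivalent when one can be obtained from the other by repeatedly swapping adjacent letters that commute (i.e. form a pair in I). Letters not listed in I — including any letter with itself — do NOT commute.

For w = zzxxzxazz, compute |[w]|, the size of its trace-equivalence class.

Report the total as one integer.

126

0(z) covers ∅
1(z) covers 0:z
2(x) covers ∅
3(x) covers 2:x
4(z) covers 1:z
5(x) covers 3:x
6(a) covers 5:x
7(z) covers 4:z
8(z) covers 7:z
floor of heap: 0:z, 2:x
completions by unplaced set U, small U first (add the entries for U minus each lowest piece of U):
  |U|=1: {6}:1  {8}:1
  |U|=2: {5,6}:1  {6,8}:2  {7,8}:1
  |U|=3: {3,5,6}:1  {4,7,8}:1  {5,6,8}:3  {6,7,8}:3
  |U|=4: {1,4,7,8}:1  {2,3,5,6}:1  {3,5,6,8}:4  {4,6,7,8}:4  {5,6,7,8}:6
  |U|=5: {0,1,4,7,8}:1  {1,4,6,7,8}:5  {2,3,5,6,8}:5  {3,5,6,7,8}:10  {4,5,6,7,8}:10
  |U|=6: {0,1,4,6,7,8}:6  {1,4,5,6,7,8}:15  {2,3,5,6,7,8}:15  {3,4,5,6,7,8}:20
  |U|=7: {0,1,4,5,6,7,8}:21  {1,3,4,5,6,7,8}:35  {2,3,4,5,6,7,8}:35
  start at 0(z): 70
  start at 2(x): 56
sum over floor = 126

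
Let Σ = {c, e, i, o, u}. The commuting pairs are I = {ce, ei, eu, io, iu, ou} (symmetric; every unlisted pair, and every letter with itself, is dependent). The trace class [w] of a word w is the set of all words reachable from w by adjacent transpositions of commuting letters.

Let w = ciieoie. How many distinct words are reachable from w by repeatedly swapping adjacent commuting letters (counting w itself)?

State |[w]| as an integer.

30

0(c) covers ∅
1(i) covers 0:c
2(i) covers 1:i
3(e) covers ∅
4(o) covers 0:c, 3:e
5(i) covers 2:i
6(e) covers 4:o
floor of heap: 0:c, 3:e
completions by unplaced set U, small U first (add the entries for U minus each lowest piece of U):
  |U|=1: {5}:1  {6}:1
  |U|=2: {2,5}:1  {4,6}:1  {5,6}:2
  |U|=3: {1,2,5}:1  {2,5,6}:3  {3,4,6}:1  {4,5,6}:3
  |U|=4: {1,2,5,6}:4  {2,4,5,6}:6  {3,4,5,6}:4
  |U|=5: {1,2,4,5,6}:10  {2,3,4,5,6}:10
  start at 0(c): 20
  start at 3(e): 10
sum over floor = 30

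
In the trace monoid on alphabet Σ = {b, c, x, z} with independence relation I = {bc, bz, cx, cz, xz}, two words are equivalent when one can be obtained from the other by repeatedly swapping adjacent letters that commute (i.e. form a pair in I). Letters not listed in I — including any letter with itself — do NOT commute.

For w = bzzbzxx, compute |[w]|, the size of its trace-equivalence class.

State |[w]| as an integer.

35

piece 0:b — minimal
piece 1:z — minimal
piece 2:z rests on {1:z}
piece 3:b rests on {0:b}
piece 4:z rests on {2:z}
piece 5:x rests on {3:b}
piece 6:x rests on {5:x}
minimal pieces: {0:b, 1:z}
ways to finish when only these pieces remain (= sum over removing one remaining piece with nothing left below it):
  1 left: {4}→1  {6}→1
  2 left: {2,4}→1  {4,6}→2  {5,6}→1
  3 left: {1,2,4}→1  {2,4,6}→3  {3,5,6}→1  {4,5,6}→3
  4 left: {0,3,5,6}→1  {1,2,4,6}→4  {2,4,5,6}→6  {3,4,5,6}→4
  5 left: {0,3,4,5,6}→5  {1,2,4,5,6}→10  {2,3,4,5,6}→10
  placing 0:b first → 20 extensions
  placing 1:z first → 15 extensions
total linear extensions = 35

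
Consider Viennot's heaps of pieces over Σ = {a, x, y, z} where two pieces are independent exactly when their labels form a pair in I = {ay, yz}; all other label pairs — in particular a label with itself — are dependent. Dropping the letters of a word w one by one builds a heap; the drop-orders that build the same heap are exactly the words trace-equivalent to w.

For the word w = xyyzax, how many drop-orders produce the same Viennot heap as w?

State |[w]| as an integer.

6

drop 0:x onto floor
drop 1:y onto {0:x}
drop 2:y onto {1:y}
drop 3:z onto {0:x}
drop 4:a onto {3:z}
drop 5:x onto {2:y, 4:a}
ground layer = {0:x}
drop-orders for the pieces not yet dropped (sum over which currently-grounded one goes next):
  1 to go: {5} 1
  2 to go: {2,5} 1  {4,5} 1
  3 to go: {1,2,5} 1  {2,4,5} 2  {3,4,5} 1
  4 to go: {1,2,4,5} 3  {2,3,4,5} 3
  if 0:x drops first: 6 orders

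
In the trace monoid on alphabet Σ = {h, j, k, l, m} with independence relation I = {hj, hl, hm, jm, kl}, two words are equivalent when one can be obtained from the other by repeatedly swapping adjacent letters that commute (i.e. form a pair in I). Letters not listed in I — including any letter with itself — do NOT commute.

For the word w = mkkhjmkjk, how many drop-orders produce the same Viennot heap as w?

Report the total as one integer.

drop 0:m onto floor
drop 1:k onto {0:m}
drop 2:k onto {1:k}
drop 3:h onto {2:k}
drop 4:j onto {2:k}
drop 5:m onto {2:k}
drop 6:k onto {3:h, 4:j, 5:m}
drop 7:j onto {6:k}
drop 8:k onto {7:j}
ground layer = {0:m}
drop-orders for the pieces not yet dropped (sum over which currently-grounded one goes next):
  1 to go: {8} 1
  2 to go: {7,8} 1
  3 to go: {6,7,8} 1
  4 to go: {3,6,7,8} 1  {4,6,7,8} 1  {5,6,7,8} 1
  5 to go: {3,4,6,7,8} 2  {3,5,6,7,8} 2  {4,5,6,7,8} 2
  6 to go: {3,4,5,6,7,8} 6
  7 to go: {2,3,4,5,6,7,8} 6
  if 0:m drops first: 6 orders

6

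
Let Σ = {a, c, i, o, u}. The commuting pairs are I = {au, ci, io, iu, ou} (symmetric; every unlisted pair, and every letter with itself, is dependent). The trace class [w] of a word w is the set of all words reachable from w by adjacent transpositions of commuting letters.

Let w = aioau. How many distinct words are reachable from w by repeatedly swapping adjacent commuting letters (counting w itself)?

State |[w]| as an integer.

10

drop 0:a onto floor
drop 1:i onto {0:a}
drop 2:o onto {0:a}
drop 3:a onto {1:i, 2:o}
drop 4:u onto floor
ground layer = {0:a, 4:u}
drop-orders for the pieces not yet dropped (sum over which currently-grounded one goes next):
  1 to go: {3} 1  {4} 1
  2 to go: {1,3} 1  {2,3} 1  {3,4} 2
  3 to go: {1,2,3} 2  {1,3,4} 3  {2,3,4} 3
  if 0:a drops first: 8 orders
  if 4:u drops first: 2 orders
heap linearizations: 10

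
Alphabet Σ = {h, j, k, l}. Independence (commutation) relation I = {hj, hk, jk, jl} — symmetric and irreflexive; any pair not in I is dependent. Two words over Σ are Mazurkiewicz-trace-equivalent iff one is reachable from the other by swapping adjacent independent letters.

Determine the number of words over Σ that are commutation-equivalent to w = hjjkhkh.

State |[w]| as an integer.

210

drop 0:h onto floor
drop 1:j onto floor
drop 2:j onto {1:j}
drop 3:k onto floor
drop 4:h onto {0:h}
drop 5:k onto {3:k}
drop 6:h onto {4:h}
ground layer = {0:h, 1:j, 3:k}
drop-orders for the pieces not yet dropped (sum over which currently-grounded one goes next):
  1 to go: {2} 1  {5} 1  {6} 1
  2 to go: {1,2} 1  {2,5} 2  {2,6} 2  {3,5} 1  {4,6} 1  {5,6} 2
  3 to go: {0,4,6} 1  {1,2,5} 3  {1,2,6} 3  {2,3,5} 3  {2,4,6} 3  {2,5,6} 6  {3,5,6} 3  {4,5,6} 3
  4 to go: {0,2,4,6} 4  {0,4,5,6} 4  {1,2,3,5} 6  {1,2,4,6} 6  {1,2,5,6} 12  {2,3,5,6} 12  {2,4,5,6} 12  {3,4,5,6} 6
  5 to go: {0,1,2,4,6} 10  {0,2,4,5,6} 20  {0,3,4,5,6} 10  {1,2,3,5,6} 30  {1,2,4,5,6} 30  {2,3,4,5,6} 30
  if 0:h drops first: 90 orders
  if 1:j drops first: 60 orders
  if 3:k drops first: 60 orders
heap linearizations: 210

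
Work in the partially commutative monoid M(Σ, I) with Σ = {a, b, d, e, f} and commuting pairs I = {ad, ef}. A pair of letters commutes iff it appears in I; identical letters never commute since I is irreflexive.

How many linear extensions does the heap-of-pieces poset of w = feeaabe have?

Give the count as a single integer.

piece 0:f — minimal
piece 1:e — minimal
piece 2:e rests on {1:e}
piece 3:a rests on {0:f, 2:e}
piece 4:a rests on {3:a}
piece 5:b rests on {4:a}
piece 6:e rests on {5:b}
minimal pieces: {0:f, 1:e}
ways to finish when only these pieces remain (= sum over removing one remaining piece with nothing left below it):
  1 left: {6}→1
  2 left: {5,6}→1
  3 left: {4,5,6}→1
  4 left: {3,4,5,6}→1
  5 left: {0,3,4,5,6}→1  {2,3,4,5,6}→1
  placing 0:f first → 1 extensions
  placing 1:e first → 2 extensions
total linear extensions = 3

3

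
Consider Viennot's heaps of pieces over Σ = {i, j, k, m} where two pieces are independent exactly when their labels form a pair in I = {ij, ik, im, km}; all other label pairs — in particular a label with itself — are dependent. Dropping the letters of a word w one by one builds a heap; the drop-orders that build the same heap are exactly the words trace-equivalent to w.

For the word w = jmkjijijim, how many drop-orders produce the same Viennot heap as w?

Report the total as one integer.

#0=j has no predecessor
#1=m depends on [0:j]
#2=k depends on [0:j]
#3=j depends on [1:m, 2:k]
#4=i has no predecessor
#5=j depends on [3:j]
#6=i depends on [4:i]
#7=j depends on [5:j]
#8=i depends on [6:i]
#9=m depends on [7:j]
sources: [0:j, 4:i]
N(rest) = Σ N(rest − s) over sources s of rest; N(one piece) = 1:
  size 1 → [8]=1  [9]=1
  size 2 → [6,8]=1  [7,9]=1  [8,9]=2
  size 3 → [4,6,8]=1  [5,7,9]=1  [6,8,9]=3  [7,8,9]=3
  size 4 → [3,5,7,9]=1  [4,6,8,9]=4  [5,7,8,9]=4  [6,7,8,9]=6
  size 5 → [1,3,5,7,9]=1  [2,3,5,7,9]=1  [3,5,7,8,9]=5  [4,6,7,8,9]=10  [5,6,7,8,9]=10
  size 6 → [1,2,3,5,7,9]=2  [1,3,5,7,8,9]=6  [2,3,5,7,8,9]=6  [3,5,6,7,8,9]=15  [4,5,6,7,8,9]=20
  size 7 → [0,1,2,3,5,7,9]=2  [1,2,3,5,7,8,9]=14  [1,3,5,6,7,8,9]=21  [2,3,5,6,7,8,9]=21  [3,4,5,6,7,8,9]=35
  size 8 → [0,1,2,3,5,7,8,9]=16  [1,2,3,5,6,7,8,9]=56  [1,3,4,5,6,7,8,9]=56  [2,3,4,5,6,7,8,9]=56
  first=0(j) contributes 168
  first=4(i) contributes 72
|[w]| = 240

240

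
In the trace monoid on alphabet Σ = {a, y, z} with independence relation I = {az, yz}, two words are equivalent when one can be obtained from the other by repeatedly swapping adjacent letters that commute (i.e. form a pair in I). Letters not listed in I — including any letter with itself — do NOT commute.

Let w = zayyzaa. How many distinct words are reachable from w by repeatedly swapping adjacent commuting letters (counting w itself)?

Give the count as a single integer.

21

#0=z has no predecessor
#1=a has no predecessor
#2=y depends on [1:a]
#3=y depends on [2:y]
#4=z depends on [0:z]
#5=a depends on [3:y]
#6=a depends on [5:a]
sources: [0:z, 1:a]
N(rest) = Σ N(rest − s) over sources s of rest; N(one piece) = 1:
  size 1 → [4]=1  [6]=1
  size 2 → [0,4]=1  [4,6]=2  [5,6]=1
  size 3 → [0,4,6]=3  [3,5,6]=1  [4,5,6]=3
  size 4 → [0,4,5,6]=6  [2,3,5,6]=1  [3,4,5,6]=4
  size 5 → [0,3,4,5,6]=10  [1,2,3,5,6]=1  [2,3,4,5,6]=5
  first=0(z) contributes 6
  first=1(a) contributes 15
|[w]| = 21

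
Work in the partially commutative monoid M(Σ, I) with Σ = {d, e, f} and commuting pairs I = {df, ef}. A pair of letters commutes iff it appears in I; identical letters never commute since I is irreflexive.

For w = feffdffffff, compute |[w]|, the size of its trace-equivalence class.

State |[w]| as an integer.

0(f) covers ∅
1(e) covers ∅
2(f) covers 0:f
3(f) covers 2:f
4(d) covers 1:e
5(f) covers 3:f
6(f) covers 5:f
7(f) covers 6:f
8(f) covers 7:f
9(f) covers 8:f
10(f) covers 9:f
floor of heap: 0:f, 1:e
completions by unplaced set U, small U first (add the entries for U minus each lowest piece of U):
  |U|=1: {4}:1  {10}:1
  |U|=2: {1,4}:1  {4,10}:2  {9,10}:1
  |U|=3: {1,4,10}:3  {4,9,10}:3  {8,9,10}:1
  |U|=4: {1,4,9,10}:6  {4,8,9,10}:4  {7,8,9,10}:1
  |U|=5: {1,4,8,9,10}:10  {4,7,8,9,10}:5  {6,7,8,9,10}:1
  |U|=6: {1,4,7,8,9,10}:15  {4,6,7,8,9,10}:6  {5,6,7,8,9,10}:1
  |U|=7: {1,4,6,7,8,9,10}:21  {3,5,6,7,8,9,10}:1  {4,5,6,7,8,9,10}:7
  |U|=8: {1,4,5,6,7,8,9,10}:28  {2,3,5,6,7,8,9,10}:1  {3,4,5,6,7,8,9,10}:8
  |U|=9: {0,2,3,5,6,7,8,9,10}:1  {1,3,4,5,6,7,8,9,10}:36  {2,3,4,5,6,7,8,9,10}:9
  start at 0(f): 45
  start at 1(e): 10
sum over floor = 55

55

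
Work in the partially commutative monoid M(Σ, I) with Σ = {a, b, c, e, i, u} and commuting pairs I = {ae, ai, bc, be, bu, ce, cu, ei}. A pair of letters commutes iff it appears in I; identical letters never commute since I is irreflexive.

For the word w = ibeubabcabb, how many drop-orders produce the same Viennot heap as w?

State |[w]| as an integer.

18

0(i) covers ∅
1(b) covers 0:i
2(e) covers ∅
3(u) covers 0:i, 2:e
4(b) covers 1:b
5(a) covers 3:u, 4:b
6(b) covers 5:a
7(c) covers 5:a
8(a) covers 6:b, 7:c
9(b) covers 8:a
10(b) covers 9:b
floor of heap: 0:i, 2:e
completions by unplaced set U, small U first (add the entries for U minus each lowest piece of U):
  |U|=1: {10}:1
  |U|=2: {9,10}:1
  |U|=3: {8,9,10}:1
  |U|=4: {6,8,9,10}:1  {7,8,9,10}:1
  |U|=5: {6,7,8,9,10}:2
  |U|=6: {5,6,7,8,9,10}:2
  |U|=7: {3,5,6,7,8,9,10}:2  {4,5,6,7,8,9,10}:2
  |U|=8: {1,4,5,6,7,8,9,10}:2  {2,3,5,6,7,8,9,10}:2  {3,4,5,6,7,8,9,10}:4
  |U|=9: {1,3,4,5,6,7,8,9,10}:6  {2,3,4,5,6,7,8,9,10}:6
  start at 0(i): 12
  start at 2(e): 6
sum over floor = 18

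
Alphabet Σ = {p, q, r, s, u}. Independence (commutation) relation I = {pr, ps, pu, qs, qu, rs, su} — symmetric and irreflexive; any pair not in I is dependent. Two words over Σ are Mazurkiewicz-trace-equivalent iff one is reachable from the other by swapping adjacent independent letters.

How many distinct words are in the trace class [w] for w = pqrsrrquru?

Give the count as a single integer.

20

#0=p has no predecessor
#1=q depends on [0:p]
#2=r depends on [1:q]
#3=s has no predecessor
#4=r depends on [2:r]
#5=r depends on [4:r]
#6=q depends on [5:r]
#7=u depends on [5:r]
#8=r depends on [6:q, 7:u]
#9=u depends on [8:r]
sources: [0:p, 3:s]
N(rest) = Σ N(rest − s) over sources s of rest; N(one piece) = 1:
  size 1 → [3]=1  [9]=1
  size 2 → [3,9]=2  [8,9]=1
  size 3 → [3,8,9]=3  [6,8,9]=1  [7,8,9]=1
  size 4 → [3,6,8,9]=4  [3,7,8,9]=4  [6,7,8,9]=2
  size 5 → [3,6,7,8,9]=10  [5,6,7,8,9]=2
  size 6 → [3,5,6,7,8,9]=12  [4,5,6,7,8,9]=2
  size 7 → [2,4,5,6,7,8,9]=2  [3,4,5,6,7,8,9]=14
  size 8 → [1,2,4,5,6,7,8,9]=2  [2,3,4,5,6,7,8,9]=16
  first=0(p) contributes 18
  first=3(s) contributes 2
|[w]| = 20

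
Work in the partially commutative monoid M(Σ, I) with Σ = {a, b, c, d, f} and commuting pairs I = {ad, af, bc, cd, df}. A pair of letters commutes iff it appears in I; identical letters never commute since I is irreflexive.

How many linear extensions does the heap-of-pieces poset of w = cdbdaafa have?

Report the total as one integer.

64

drop 0:c onto floor
drop 1:d onto floor
drop 2:b onto {1:d}
drop 3:d onto {2:b}
drop 4:a onto {0:c, 2:b}
drop 5:a onto {4:a}
drop 6:f onto {0:c, 2:b}
drop 7:a onto {5:a}
ground layer = {0:c, 1:d}
drop-orders for the pieces not yet dropped (sum over which currently-grounded one goes next):
  1 to go: {3} 1  {6} 1  {7} 1
  2 to go: {3,6} 2  {3,7} 2  {5,7} 1  {6,7} 2
  3 to go: {3,5,7} 3  {3,6,7} 6  {4,5,7} 1  {5,6,7} 3
  4 to go: {3,4,5,7} 4  {3,5,6,7} 12  {4,5,6,7} 4
  5 to go: {0,4,5,6,7} 4  {3,4,5,6,7} 20
  6 to go: {0,3,4,5,6,7} 24  {2,3,4,5,6,7} 20
  if 0:c drops first: 20 orders
  if 1:d drops first: 44 orders
heap linearizations: 64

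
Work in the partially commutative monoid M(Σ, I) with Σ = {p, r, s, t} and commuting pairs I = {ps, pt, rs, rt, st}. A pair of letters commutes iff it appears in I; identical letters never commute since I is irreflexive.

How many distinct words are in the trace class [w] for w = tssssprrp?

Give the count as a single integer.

#0=t has no predecessor
#1=s has no predecessor
#2=s depends on [1:s]
#3=s depends on [2:s]
#4=s depends on [3:s]
#5=p has no predecessor
#6=r depends on [5:p]
#7=r depends on [6:r]
#8=p depends on [7:r]
sources: [0:t, 1:s, 5:p]
N(rest) = Σ N(rest − s) over sources s of rest; N(one piece) = 1:
  size 1 → [0]=1  [4]=1  [8]=1
  size 2 → [0,4]=2  [0,8]=2  [3,4]=1  [4,8]=2  [7,8]=1
  size 3 → [0,3,4]=3  [0,4,8]=6  [0,7,8]=3  [2,3,4]=1  [3,4,8]=3  [4,7,8]=3  [6,7,8]=1
  size 4 → [0,2,3,4]=4  [0,3,4,8]=12  [0,4,7,8]=12  [0,6,7,8]=4  [1,2,3,4]=1  [2,3,4,8]=4  [3,4,7,8]=6  [4,6,7,8]=4  [5,6,7,8]=1
  size 5 → [0,1,2,3,4]=5  [0,2,3,4,8]=20  [0,3,4,7,8]=30  [0,4,6,7,8]=20  [0,5,6,7,8]=5  [1,2,3,4,8]=5  [2,3,4,7,8]=10  [3,4,6,7,8]=10  [4,5,6,7,8]=5
  size 6 → [0,1,2,3,4,8]=30  [0,2,3,4,7,8]=60  [0,3,4,6,7,8]=60  [0,4,5,6,7,8]=30  [1,2,3,4,7,8]=15  [2,3,4,6,7,8]=20  [3,4,5,6,7,8]=15
  size 7 → [0,1,2,3,4,7,8]=105  [0,2,3,4,6,7,8]=140  [0,3,4,5,6,7,8]=105  [1,2,3,4,6,7,8]=35  [2,3,4,5,6,7,8]=35
  first=0(t) contributes 70
  first=1(s) contributes 280
  first=5(p) contributes 280
|[w]| = 630

630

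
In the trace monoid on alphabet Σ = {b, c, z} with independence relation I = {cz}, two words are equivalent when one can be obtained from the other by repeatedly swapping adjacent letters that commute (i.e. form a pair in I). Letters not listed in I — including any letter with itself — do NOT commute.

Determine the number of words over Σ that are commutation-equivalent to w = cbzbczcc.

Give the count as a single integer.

4

drop 0:c onto floor
drop 1:b onto {0:c}
drop 2:z onto {1:b}
drop 3:b onto {2:z}
drop 4:c onto {3:b}
drop 5:z onto {3:b}
drop 6:c onto {4:c}
drop 7:c onto {6:c}
ground layer = {0:c}
drop-orders for the pieces not yet dropped (sum over which currently-grounded one goes next):
  1 to go: {5} 1  {7} 1
  2 to go: {5,7} 2  {6,7} 1
  3 to go: {4,6,7} 1  {5,6,7} 3
  4 to go: {4,5,6,7} 4
  5 to go: {3,4,5,6,7} 4
  6 to go: {2,3,4,5,6,7} 4
  if 0:c drops first: 4 orders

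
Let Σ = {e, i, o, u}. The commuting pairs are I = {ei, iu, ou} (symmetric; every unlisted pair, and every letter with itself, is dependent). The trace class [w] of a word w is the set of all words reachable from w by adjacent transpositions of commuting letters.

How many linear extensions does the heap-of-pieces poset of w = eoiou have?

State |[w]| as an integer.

4

0(e) covers ∅
1(o) covers 0:e
2(i) covers 1:o
3(o) covers 2:i
4(u) covers 0:e
floor of heap: 0:e
completions by unplaced set U, small U first (add the entries for U minus each lowest piece of U):
  |U|=1: {3}:1  {4}:1
  |U|=2: {2,3}:1  {3,4}:2
  |U|=3: {1,2,3}:1  {2,3,4}:3
  start at 0(e): 4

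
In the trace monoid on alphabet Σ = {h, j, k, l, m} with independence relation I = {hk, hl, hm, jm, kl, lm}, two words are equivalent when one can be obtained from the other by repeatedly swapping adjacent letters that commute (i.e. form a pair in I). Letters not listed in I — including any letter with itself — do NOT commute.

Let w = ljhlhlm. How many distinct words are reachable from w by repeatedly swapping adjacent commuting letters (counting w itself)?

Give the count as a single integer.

0(l) covers ∅
1(j) covers 0:l
2(h) covers 1:j
3(l) covers 1:j
4(h) covers 2:h
5(l) covers 3:l
6(m) covers ∅
floor of heap: 0:l, 6:m
completions by unplaced set U, small U first (add the entries for U minus each lowest piece of U):
  |U|=1: {4}:1  {5}:1  {6}:1
  |U|=2: {2,4}:1  {3,5}:1  {4,5}:2  {4,6}:2  {5,6}:2
  |U|=3: {2,4,5}:3  {2,4,6}:3  {3,4,5}:3  {3,5,6}:3  {4,5,6}:6
  |U|=4: {2,3,4,5}:6  {2,4,5,6}:12  {3,4,5,6}:12
  |U|=5: {1,2,3,4,5}:6  {2,3,4,5,6}:30
  start at 0(l): 36
  start at 6(m): 6
sum over floor = 42

42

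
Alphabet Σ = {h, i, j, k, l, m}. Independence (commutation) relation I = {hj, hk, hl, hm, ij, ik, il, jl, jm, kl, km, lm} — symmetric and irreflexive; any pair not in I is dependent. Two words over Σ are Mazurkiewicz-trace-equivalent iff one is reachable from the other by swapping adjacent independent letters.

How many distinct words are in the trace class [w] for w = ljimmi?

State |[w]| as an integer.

piece 0:l — minimal
piece 1:j — minimal
piece 2:i — minimal
piece 3:m rests on {2:i}
piece 4:m rests on {3:m}
piece 5:i rests on {4:m}
minimal pieces: {0:l, 1:j, 2:i}
ways to finish when only these pieces remain (= sum over removing one remaining piece with nothing left below it):
  1 left: {0}→1  {1}→1  {5}→1
  2 left: {0,1}→2  {0,5}→2  {1,5}→2  {4,5}→1
  3 left: {0,1,5}→6  {0,4,5}→3  {1,4,5}→3  {3,4,5}→1
  4 left: {0,1,4,5}→12  {0,3,4,5}→4  {1,3,4,5}→4  {2,3,4,5}→1
  placing 0:l first → 5 extensions
  placing 1:j first → 5 extensions
  placing 2:i first → 20 extensions
total linear extensions = 30

30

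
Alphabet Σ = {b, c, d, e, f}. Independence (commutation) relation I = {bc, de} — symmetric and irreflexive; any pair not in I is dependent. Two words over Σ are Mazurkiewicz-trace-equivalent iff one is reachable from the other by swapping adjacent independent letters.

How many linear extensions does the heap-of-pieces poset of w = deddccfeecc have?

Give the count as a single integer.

#0=d has no predecessor
#1=e has no predecessor
#2=d depends on [0:d]
#3=d depends on [2:d]
#4=c depends on [1:e, 3:d]
#5=c depends on [4:c]
#6=f depends on [5:c]
#7=e depends on [6:f]
#8=e depends on [7:e]
#9=c depends on [8:e]
#10=c depends on [9:c]
sources: [0:d, 1:e]
N(rest) = Σ N(rest − s) over sources s of rest; N(one piece) = 1:
  size 1 → [10]=1
  size 2 → [9,10]=1
  size 3 → [8,9,10]=1
  size 4 → [7,8,9,10]=1
  size 5 → [6,7,8,9,10]=1
  size 6 → [5,6,7,8,9,10]=1
  size 7 → [4,5,6,7,8,9,10]=1
  size 8 → [1,4,5,6,7,8,9,10]=1  [3,4,5,6,7,8,9,10]=1
  size 9 → [1,3,4,5,6,7,8,9,10]=2  [2,3,4,5,6,7,8,9,10]=1
  first=0(d) contributes 3
  first=1(e) contributes 1
|[w]| = 4

4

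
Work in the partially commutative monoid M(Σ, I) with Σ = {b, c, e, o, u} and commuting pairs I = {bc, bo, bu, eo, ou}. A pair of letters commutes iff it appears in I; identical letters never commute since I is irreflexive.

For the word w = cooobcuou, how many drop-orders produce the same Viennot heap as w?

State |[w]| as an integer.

27

0(c) covers ∅
1(o) covers 0:c
2(o) covers 1:o
3(o) covers 2:o
4(b) covers ∅
5(c) covers 3:o
6(u) covers 5:c
7(o) covers 5:c
8(u) covers 6:u
floor of heap: 0:c, 4:b
completions by unplaced set U, small U first (add the entries for U minus each lowest piece of U):
  |U|=1: {4}:1  {7}:1  {8}:1
  |U|=2: {4,7}:2  {4,8}:2  {6,8}:1  {7,8}:2
  |U|=3: {4,6,8}:3  {4,7,8}:6  {6,7,8}:3
  |U|=4: {4,6,7,8}:12  {5,6,7,8}:3
  |U|=5: {3,5,6,7,8}:3  {4,5,6,7,8}:15
  |U|=6: {2,3,5,6,7,8}:3  {3,4,5,6,7,8}:18
  |U|=7: {1,2,3,5,6,7,8}:3  {2,3,4,5,6,7,8}:21
  start at 0(c): 24
  start at 4(b): 3
sum over floor = 27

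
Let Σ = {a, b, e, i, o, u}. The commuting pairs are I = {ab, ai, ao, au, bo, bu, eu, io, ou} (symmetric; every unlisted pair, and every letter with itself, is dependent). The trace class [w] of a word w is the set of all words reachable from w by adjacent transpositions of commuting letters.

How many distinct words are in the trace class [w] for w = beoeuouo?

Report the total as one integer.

28

piece 0:b — minimal
piece 1:e rests on {0:b}
piece 2:o rests on {1:e}
piece 3:e rests on {2:o}
piece 4:u — minimal
piece 5:o rests on {3:e}
piece 6:u rests on {4:u}
piece 7:o rests on {5:o}
minimal pieces: {0:b, 4:u}
ways to finish when only these pieces remain (= sum over removing one remaining piece with nothing left below it):
  1 left: {6}→1  {7}→1
  2 left: {4,6}→1  {5,7}→1  {6,7}→2
  3 left: {3,5,7}→1  {4,6,7}→3  {5,6,7}→3
  4 left: {2,3,5,7}→1  {3,5,6,7}→4  {4,5,6,7}→6
  5 left: {1,2,3,5,7}→1  {2,3,5,6,7}→5  {3,4,5,6,7}→10
  6 left: {0,1,2,3,5,7}→1  {1,2,3,5,6,7}→6  {2,3,4,5,6,7}→15
  placing 0:b first → 21 extensions
  placing 4:u first → 7 extensions
total linear extensions = 28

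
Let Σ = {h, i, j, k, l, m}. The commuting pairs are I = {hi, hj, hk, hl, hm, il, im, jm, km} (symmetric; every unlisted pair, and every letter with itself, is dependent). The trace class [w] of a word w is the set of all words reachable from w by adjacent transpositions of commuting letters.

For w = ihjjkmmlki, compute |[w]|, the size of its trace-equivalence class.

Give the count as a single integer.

#0=i has no predecessor
#1=h has no predecessor
#2=j depends on [0:i]
#3=j depends on [2:j]
#4=k depends on [3:j]
#5=m has no predecessor
#6=m depends on [5:m]
#7=l depends on [4:k, 6:m]
#8=k depends on [7:l]
#9=i depends on [8:k]
sources: [0:i, 1:h, 5:m]
N(rest) = Σ N(rest − s) over sources s of rest; N(one piece) = 1:
  size 1 → [1]=1  [9]=1
  size 2 → [1,9]=2  [8,9]=1
  size 3 → [1,8,9]=3  [7,8,9]=1
  size 4 → [1,7,8,9]=4  [4,7,8,9]=1  [6,7,8,9]=1
  size 5 → [1,4,7,8,9]=5  [1,6,7,8,9]=5  [3,4,7,8,9]=1  [4,6,7,8,9]=2  [5,6,7,8,9]=1
  size 6 → [1,3,4,7,8,9]=6  [1,4,6,7,8,9]=12  [1,5,6,7,8,9]=6  [2,3,4,7,8,9]=1  [3,4,6,7,8,9]=3  [4,5,6,7,8,9]=3
  size 7 → [0,2,3,4,7,8,9]=1  [1,2,3,4,7,8,9]=7  [1,3,4,6,7,8,9]=21  [1,4,5,6,7,8,9]=21  [2,3,4,6,7,8,9]=4  [3,4,5,6,7,8,9]=6
  size 8 → [0,1,2,3,4,7,8,9]=8  [0,2,3,4,6,7,8,9]=5  [1,2,3,4,6,7,8,9]=32  [1,3,4,5,6,7,8,9]=48  [2,3,4,5,6,7,8,9]=10
  first=0(i) contributes 90
  first=1(h) contributes 15
  first=5(m) contributes 45
|[w]| = 150

150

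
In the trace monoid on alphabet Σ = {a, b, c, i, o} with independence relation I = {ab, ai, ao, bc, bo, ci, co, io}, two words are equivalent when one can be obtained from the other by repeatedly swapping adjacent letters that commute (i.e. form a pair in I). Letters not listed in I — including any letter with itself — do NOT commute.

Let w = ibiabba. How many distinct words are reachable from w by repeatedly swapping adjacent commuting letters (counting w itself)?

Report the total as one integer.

21

#0=i has no predecessor
#1=b depends on [0:i]
#2=i depends on [1:b]
#3=a has no predecessor
#4=b depends on [2:i]
#5=b depends on [4:b]
#6=a depends on [3:a]
sources: [0:i, 3:a]
N(rest) = Σ N(rest − s) over sources s of rest; N(one piece) = 1:
  size 1 → [5]=1  [6]=1
  size 2 → [3,6]=1  [4,5]=1  [5,6]=2
  size 3 → [2,4,5]=1  [3,5,6]=3  [4,5,6]=3
  size 4 → [1,2,4,5]=1  [2,4,5,6]=4  [3,4,5,6]=6
  size 5 → [0,1,2,4,5]=1  [1,2,4,5,6]=5  [2,3,4,5,6]=10
  first=0(i) contributes 15
  first=3(a) contributes 6
|[w]| = 21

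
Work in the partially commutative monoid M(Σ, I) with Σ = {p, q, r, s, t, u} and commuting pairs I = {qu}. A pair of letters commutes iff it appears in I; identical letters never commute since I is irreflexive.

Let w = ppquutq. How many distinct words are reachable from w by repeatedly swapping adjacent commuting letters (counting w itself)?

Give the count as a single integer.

3

drop 0:p onto floor
drop 1:p onto {0:p}
drop 2:q onto {1:p}
drop 3:u onto {1:p}
drop 4:u onto {3:u}
drop 5:t onto {2:q, 4:u}
drop 6:q onto {5:t}
ground layer = {0:p}
drop-orders for the pieces not yet dropped (sum over which currently-grounded one goes next):
  1 to go: {6} 1
  2 to go: {5,6} 1
  3 to go: {2,5,6} 1  {4,5,6} 1
  4 to go: {2,4,5,6} 2  {3,4,5,6} 1
  5 to go: {2,3,4,5,6} 3
  if 0:p drops first: 3 orders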